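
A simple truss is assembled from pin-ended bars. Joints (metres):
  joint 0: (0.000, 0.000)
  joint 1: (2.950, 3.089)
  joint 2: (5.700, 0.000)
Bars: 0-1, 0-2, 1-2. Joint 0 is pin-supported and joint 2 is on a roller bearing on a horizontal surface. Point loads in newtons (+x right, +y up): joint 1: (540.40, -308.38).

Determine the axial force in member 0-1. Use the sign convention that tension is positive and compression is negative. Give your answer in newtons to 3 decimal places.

N=3 nodes, M=3 members, R=3 reactions → 2N=6, M+R=6
member 0 (0-1): L=4.2713, (cx,cy)=(0.6906,0.7232)
member 1 (0-2): L=5.7000, (cx,cy)=(1.0000,0.0000)
member 2 (1-2): L=4.1357, (cx,cy)=(0.6649,-0.7469)
solve A·x = −loads:
  F[0-1] = +199.2269 N (tension)
  F[0-2] = +402.8043 N (tension)
  F[1-2] = -605.7809 N (compression)
  Rx@0 = -540.4000 N
  Ry@0 = -144.0791 N
  Ry@2 = +452.4591 N

199.227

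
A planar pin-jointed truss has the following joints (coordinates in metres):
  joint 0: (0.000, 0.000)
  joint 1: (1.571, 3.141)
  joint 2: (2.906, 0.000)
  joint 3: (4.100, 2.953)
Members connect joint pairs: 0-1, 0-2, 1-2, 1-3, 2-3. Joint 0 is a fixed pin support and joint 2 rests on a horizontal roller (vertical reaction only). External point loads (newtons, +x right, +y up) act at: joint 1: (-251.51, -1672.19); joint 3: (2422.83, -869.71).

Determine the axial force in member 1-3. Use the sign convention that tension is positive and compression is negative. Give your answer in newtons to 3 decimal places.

2700.956

N=4 nodes, M=5 members, R=3 reactions → 2N=8, M+R=8
member 0 (0-1): L=3.5120, (cx,cy)=(0.4473,0.8944)
member 1 (0-2): L=2.9060, (cx,cy)=(1.0000,0.0000)
member 2 (1-2): L=3.4129, (cx,cy)=(0.3912,-0.9203)
member 3 (1-3): L=2.5360, (cx,cy)=(0.9972,-0.0741)
member 4 (2-3): L=3.1853, (cx,cy)=(0.3749,0.9271)
solve A·x = −loads:
  F[0-1] = +1989.4593 N (tension)
  F[0-2] = +1281.3802 N (tension)
  F[1-2] = -3967.8825 N (compression)
  F[1-3] = +2700.9559 N (tension)
  F[2-3] = -722.1345 N (compression)
  Rx@0 = -2171.3200 N
  Ry@0 = -1779.3132 N
  Ry@2 = +4321.2132 N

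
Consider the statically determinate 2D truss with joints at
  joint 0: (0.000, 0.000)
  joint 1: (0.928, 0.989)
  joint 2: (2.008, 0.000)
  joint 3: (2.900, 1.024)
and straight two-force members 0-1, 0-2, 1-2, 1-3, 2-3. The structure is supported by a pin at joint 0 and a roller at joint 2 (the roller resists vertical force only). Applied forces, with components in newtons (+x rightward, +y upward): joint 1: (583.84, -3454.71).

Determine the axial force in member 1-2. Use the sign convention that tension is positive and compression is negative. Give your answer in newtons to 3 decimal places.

-2789.884

N=4 nodes, M=5 members, R=3 reactions → 2N=8, M+R=8
member 0 (0-1): L=1.3562, (cx,cy)=(0.6843,0.7292)
member 1 (0-2): L=2.0080, (cx,cy)=(1.0000,0.0000)
member 2 (1-2): L=1.4644, (cx,cy)=(0.7375,-0.6754)
member 3 (1-3): L=1.9723, (cx,cy)=(0.9998,0.0177)
member 4 (2-3): L=1.3580, (cx,cy)=(0.6568,0.7540)
solve A·x = −loads:
  F[0-1] = -2153.6890 N (compression)
  F[0-2] = +2057.5231 N (tension)
  F[1-2] = -2789.8837 N (compression)
  F[1-3] = +0.0000 N (tension)
  F[2-3] = -0.0000 N (compression)
  Rx@0 = -583.8400 N
  Ry@0 = +1570.5523 N
  Ry@2 = +1884.1577 N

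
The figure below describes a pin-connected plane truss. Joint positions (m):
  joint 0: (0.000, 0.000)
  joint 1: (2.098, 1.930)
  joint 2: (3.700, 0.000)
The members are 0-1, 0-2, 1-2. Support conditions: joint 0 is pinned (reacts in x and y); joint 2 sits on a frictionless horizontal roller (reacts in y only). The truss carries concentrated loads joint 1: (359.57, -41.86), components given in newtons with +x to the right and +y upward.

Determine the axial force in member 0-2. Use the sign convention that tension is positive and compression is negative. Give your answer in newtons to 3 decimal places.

175.386

N=3 nodes, M=3 members, R=3 reactions → 2N=6, M+R=6
member 0 (0-1): L=2.8507, (cx,cy)=(0.7360,0.6770)
member 1 (0-2): L=3.7000, (cx,cy)=(1.0000,0.0000)
member 2 (1-2): L=2.5082, (cx,cy)=(0.6387,-0.7695)
solve A·x = −loads:
  F[0-1] = +250.2640 N (tension)
  F[0-2] = +175.3860 N (tension)
  F[1-2] = -274.6014 N (compression)
  Rx@0 = -359.5700 N
  Ry@0 = -169.4352 N
  Ry@2 = +211.2952 N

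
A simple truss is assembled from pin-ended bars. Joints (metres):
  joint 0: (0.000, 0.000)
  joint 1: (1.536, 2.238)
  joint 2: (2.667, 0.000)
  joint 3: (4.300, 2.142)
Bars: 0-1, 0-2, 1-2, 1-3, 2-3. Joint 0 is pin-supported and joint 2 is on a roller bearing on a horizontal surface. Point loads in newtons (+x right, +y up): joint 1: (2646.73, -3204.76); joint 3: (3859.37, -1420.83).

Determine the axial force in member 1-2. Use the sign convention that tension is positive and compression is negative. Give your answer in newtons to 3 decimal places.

-9191.619

N=4 nodes, M=5 members, R=3 reactions → 2N=8, M+R=8
member 0 (0-1): L=2.7144, (cx,cy)=(0.5659,0.8245)
member 1 (0-2): L=2.6670, (cx,cy)=(1.0000,0.0000)
member 2 (1-2): L=2.5075, (cx,cy)=(0.4510,-0.8925)
member 3 (1-3): L=2.7657, (cx,cy)=(0.9994,-0.0347)
member 4 (2-3): L=2.6935, (cx,cy)=(0.6063,0.7953)
solve A·x = −loads:
  F[0-1] = +5860.0429 N (tension)
  F[0-2] = +3190.0660 N (tension)
  F[1-2] = -9191.6186 N (compression)
  F[1-3] = +4817.9761 N (tension)
  F[2-3] = -1576.3437 N (compression)
  Rx@0 = -6506.1000 N
  Ry@0 = -4831.5651 N
  Ry@2 = +9457.1551 N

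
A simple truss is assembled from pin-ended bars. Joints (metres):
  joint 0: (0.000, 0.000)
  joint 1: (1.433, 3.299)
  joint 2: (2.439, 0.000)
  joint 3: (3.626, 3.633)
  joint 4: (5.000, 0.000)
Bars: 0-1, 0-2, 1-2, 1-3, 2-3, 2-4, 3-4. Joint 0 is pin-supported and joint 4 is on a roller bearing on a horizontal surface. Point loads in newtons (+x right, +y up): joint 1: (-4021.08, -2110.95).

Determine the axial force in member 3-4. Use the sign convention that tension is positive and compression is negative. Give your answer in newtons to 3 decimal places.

2189.693

N=5 nodes, M=7 members, R=3 reactions → 2N=10, M+R=10
member 0 (0-1): L=3.5968, (cx,cy)=(0.3984,0.9172)
member 1 (0-2): L=2.4390, (cx,cy)=(1.0000,0.0000)
member 2 (1-2): L=3.4490, (cx,cy)=(0.2917,-0.9565)
member 3 (1-3): L=2.2183, (cx,cy)=(0.9886,0.1506)
member 4 (2-3): L=3.8220, (cx,cy)=(0.3106,0.9506)
member 5 (2-4): L=2.5610, (cx,cy)=(1.0000,0.0000)
member 6 (3-4): L=3.8841, (cx,cy)=(0.3537,-0.9353)
solve A·x = −loads:
  F[0-1] = -4534.4837 N (compression)
  F[0-2] = -2214.4921 N (compression)
  F[1-2] = +2383.1446 N (tension)
  F[1-3] = +1536.8955 N (tension)
  F[2-3] = -2398.1007 N (compression)
  F[2-4] = -774.5950 N (compression)
  F[3-4] = +2189.6925 N (tension)
  Rx@0 = +4021.0800 N
  Ry@0 = +4159.0603 N
  Ry@4 = -2048.1103 N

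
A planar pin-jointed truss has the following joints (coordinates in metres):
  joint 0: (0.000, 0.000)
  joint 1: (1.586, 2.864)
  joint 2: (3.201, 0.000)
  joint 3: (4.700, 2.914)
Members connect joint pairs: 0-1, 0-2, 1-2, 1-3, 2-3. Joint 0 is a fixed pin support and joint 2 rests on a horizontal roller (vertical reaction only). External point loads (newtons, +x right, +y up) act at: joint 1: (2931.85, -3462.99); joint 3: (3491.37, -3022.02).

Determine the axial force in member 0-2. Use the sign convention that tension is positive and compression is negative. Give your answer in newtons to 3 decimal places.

N=4 nodes, M=5 members, R=3 reactions → 2N=8, M+R=8
member 0 (0-1): L=3.2738, (cx,cy)=(0.4844,0.8748)
member 1 (0-2): L=3.2010, (cx,cy)=(1.0000,0.0000)
member 2 (1-2): L=3.2880, (cx,cy)=(0.4912,-0.8711)
member 3 (1-3): L=3.1144, (cx,cy)=(0.9999,0.0161)
member 4 (2-3): L=3.2769, (cx,cy)=(0.4574,0.8892)
solve A·x = −loads:
  F[0-1] = +6252.1774 N (tension)
  F[0-2] = +3394.3559 N (tension)
  F[1-2] = -10161.0322 N (compression)
  F[1-3] = +5088.6177 N (tension)
  F[2-3] = -3490.2940 N (compression)
  Rx@0 = -6423.2200 N
  Ry@0 = -5469.5251 N
  Ry@2 = +11954.5351 N

3394.356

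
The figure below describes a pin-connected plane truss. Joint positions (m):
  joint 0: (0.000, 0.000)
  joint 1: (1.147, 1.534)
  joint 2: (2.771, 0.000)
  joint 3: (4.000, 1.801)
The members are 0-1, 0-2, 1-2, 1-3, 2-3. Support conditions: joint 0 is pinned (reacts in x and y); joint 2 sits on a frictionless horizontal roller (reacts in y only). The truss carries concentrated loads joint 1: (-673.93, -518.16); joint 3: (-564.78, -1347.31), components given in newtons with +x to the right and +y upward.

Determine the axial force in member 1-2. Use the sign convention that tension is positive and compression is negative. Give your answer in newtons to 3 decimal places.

-53.059

N=4 nodes, M=5 members, R=3 reactions → 2N=8, M+R=8
member 0 (0-1): L=1.9154, (cx,cy)=(0.5988,0.8009)
member 1 (0-2): L=2.7710, (cx,cy)=(1.0000,0.0000)
member 2 (1-2): L=2.2339, (cx,cy)=(0.7270,-0.6867)
member 3 (1-3): L=2.8655, (cx,cy)=(0.9956,0.0932)
member 4 (2-3): L=2.1804, (cx,cy)=(0.5637,0.8260)
solve A·x = −loads:
  F[0-1] = -557.2322 N (compression)
  F[0-2] = -905.0227 N (compression)
  F[1-2] = -53.0590 N (compression)
  F[1-3] = +380.4700 N (tension)
  F[2-3] = -1674.0372 N (compression)
  Rx@0 = +1238.7100 N
  Ry@0 = +446.2740 N
  Ry@2 = +1419.1960 N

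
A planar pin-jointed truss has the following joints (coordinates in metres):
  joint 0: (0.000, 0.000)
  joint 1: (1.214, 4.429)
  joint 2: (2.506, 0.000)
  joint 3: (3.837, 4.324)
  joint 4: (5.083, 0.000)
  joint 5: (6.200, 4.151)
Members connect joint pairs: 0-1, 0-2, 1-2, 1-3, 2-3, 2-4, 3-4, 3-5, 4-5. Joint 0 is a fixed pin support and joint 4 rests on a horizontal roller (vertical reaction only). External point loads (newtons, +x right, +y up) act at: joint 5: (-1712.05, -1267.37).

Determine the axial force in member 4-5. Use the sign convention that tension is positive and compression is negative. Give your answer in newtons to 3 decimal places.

-1414.390

N=6 nodes, M=9 members, R=3 reactions → 2N=12, M+R=12
member 0 (0-1): L=4.5924, (cx,cy)=(0.2644,0.9644)
member 1 (0-2): L=2.5060, (cx,cy)=(1.0000,0.0000)
member 2 (1-2): L=4.6136, (cx,cy)=(0.2800,-0.9600)
member 3 (1-3): L=2.6251, (cx,cy)=(0.9992,-0.0400)
member 4 (2-3): L=4.5242, (cx,cy)=(0.2942,0.9557)
member 5 (2-4): L=2.5770, (cx,cy)=(1.0000,0.0000)
member 6 (3-4): L=4.4999, (cx,cy)=(0.2769,-0.9609)
member 7 (3-5): L=2.3693, (cx,cy)=(0.9973,-0.0730)
member 8 (4-5): L=4.2987, (cx,cy)=(0.2598,0.9656)
solve A·x = −loads:
  F[0-1] = -1160.9260 N (compression)
  F[0-2] = -1405.1573 N (compression)
  F[1-2] = +1193.0221 N (tension)
  F[1-3] = -641.5019 N (compression)
  F[2-3] = -1198.3176 N (compression)
  F[2-4] = -718.5229 N (compression)
  F[3-4] = +1267.6259 N (tension)
  F[3-5] = -1348.1215 N (compression)
  F[4-5] = -1414.3903 N (compression)
  Rx@0 = +1712.0500 N
  Ry@0 = +1119.6276 N
  Ry@4 = +147.7424 N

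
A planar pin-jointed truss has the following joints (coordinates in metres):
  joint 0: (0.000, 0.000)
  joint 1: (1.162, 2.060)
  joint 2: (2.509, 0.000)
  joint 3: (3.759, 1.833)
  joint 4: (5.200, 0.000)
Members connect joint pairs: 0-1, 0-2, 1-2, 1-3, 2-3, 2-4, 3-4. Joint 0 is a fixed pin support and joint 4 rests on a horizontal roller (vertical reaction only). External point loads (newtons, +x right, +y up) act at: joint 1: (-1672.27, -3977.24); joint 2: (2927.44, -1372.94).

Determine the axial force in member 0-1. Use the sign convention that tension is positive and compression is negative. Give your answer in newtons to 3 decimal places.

N=5 nodes, M=7 members, R=3 reactions → 2N=10, M+R=10
member 0 (0-1): L=2.3651, (cx,cy)=(0.4913,0.8710)
member 1 (0-2): L=2.5090, (cx,cy)=(1.0000,0.0000)
member 2 (1-2): L=2.4613, (cx,cy)=(0.5473,-0.8370)
member 3 (1-3): L=2.6069, (cx,cy)=(0.9962,-0.0871)
member 4 (2-3): L=2.2186, (cx,cy)=(0.5634,0.8262)
member 5 (2-4): L=2.6910, (cx,cy)=(1.0000,0.0000)
member 6 (3-4): L=2.3316, (cx,cy)=(0.6180,-0.7862)
solve A·x = −loads:
  F[0-1] = -5122.2907 N (compression)
  F[0-2] = +3771.7757 N (tension)
  F[1-2] = +707.1361 N (tension)
  F[1-3] = -1236.0259 N (compression)
  F[2-3] = +945.4344 N (tension)
  F[2-4] = +698.6669 N (tension)
  F[3-4] = -1130.4742 N (compression)
  Rx@0 = -1255.1700 N
  Ry@0 = +4461.4525 N
  Ry@4 = +888.7275 N

-5122.291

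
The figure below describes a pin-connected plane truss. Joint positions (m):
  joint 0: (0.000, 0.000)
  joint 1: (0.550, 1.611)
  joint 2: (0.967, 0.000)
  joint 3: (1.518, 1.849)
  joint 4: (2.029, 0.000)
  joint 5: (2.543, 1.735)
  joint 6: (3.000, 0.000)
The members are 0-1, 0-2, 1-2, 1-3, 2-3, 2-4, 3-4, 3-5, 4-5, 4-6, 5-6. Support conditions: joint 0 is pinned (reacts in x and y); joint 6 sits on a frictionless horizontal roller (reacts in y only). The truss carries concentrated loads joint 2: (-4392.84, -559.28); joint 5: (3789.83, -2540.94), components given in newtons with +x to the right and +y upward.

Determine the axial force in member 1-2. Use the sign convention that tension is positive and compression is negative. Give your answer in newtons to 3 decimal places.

N=7 nodes, M=11 members, R=3 reactions → 2N=14, M+R=14
member 0 (0-1): L=1.7023, (cx,cy)=(0.3231,0.9464)
member 1 (0-2): L=0.9670, (cx,cy)=(1.0000,0.0000)
member 2 (1-2): L=1.6641, (cx,cy)=(0.2506,-0.9681)
member 3 (1-3): L=0.9968, (cx,cy)=(0.9711,0.2388)
member 4 (2-3): L=1.9294, (cx,cy)=(0.2856,0.9584)
member 5 (2-4): L=1.0620, (cx,cy)=(1.0000,0.0000)
member 6 (3-4): L=1.9183, (cx,cy)=(0.2664,-0.9639)
member 7 (3-5): L=1.0313, (cx,cy)=(0.9939,-0.1105)
member 8 (4-5): L=1.8095, (cx,cy)=(0.2841,0.9588)
member 9 (4-6): L=0.9710, (cx,cy)=(1.0000,0.0000)
member 10 (5-6): L=1.7942, (cx,cy)=(0.2547,-0.9670)
solve A·x = −loads:
  F[0-1] = +1506.5077 N (tension)
  F[0-2] = -1089.7514 N (compression)
  F[1-2] = -1268.3587 N (compression)
  F[1-3] = +828.5371 N (tension)
  F[2-3] = +1864.8364 N (tension)
  F[2-4] = +2452.6798 N (tension)
  F[3-4] = -2283.8924 N (compression)
  F[3-5] = +1957.5293 N (tension)
  F[4-5] = +2295.9426 N (tension)
  F[4-6] = +1192.1325 N (tension)
  F[5-6] = -4680.3013 N (compression)
  Rx@0 = +603.0100 N
  Ry@0 = -1425.7097 N
  Ry@6 = +4525.9297 N

-1268.359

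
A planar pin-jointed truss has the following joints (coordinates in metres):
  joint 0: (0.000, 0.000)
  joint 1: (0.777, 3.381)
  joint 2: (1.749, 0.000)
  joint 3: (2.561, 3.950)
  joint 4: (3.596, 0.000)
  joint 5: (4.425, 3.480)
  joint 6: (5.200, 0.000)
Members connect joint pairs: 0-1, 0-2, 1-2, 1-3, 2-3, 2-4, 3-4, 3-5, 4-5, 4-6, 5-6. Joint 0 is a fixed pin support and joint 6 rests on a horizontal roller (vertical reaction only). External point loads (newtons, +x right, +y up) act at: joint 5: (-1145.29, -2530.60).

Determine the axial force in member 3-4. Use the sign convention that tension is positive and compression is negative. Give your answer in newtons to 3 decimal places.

1472.804

N=7 nodes, M=11 members, R=3 reactions → 2N=14, M+R=14
member 0 (0-1): L=3.4691, (cx,cy)=(0.2240,0.9746)
member 1 (0-2): L=1.7490, (cx,cy)=(1.0000,0.0000)
member 2 (1-2): L=3.5179, (cx,cy)=(0.2763,-0.9611)
member 3 (1-3): L=1.8725, (cx,cy)=(0.9527,0.3039)
member 4 (2-3): L=4.0326, (cx,cy)=(0.2014,0.9795)
member 5 (2-4): L=1.8470, (cx,cy)=(1.0000,0.0000)
member 6 (3-4): L=4.0833, (cx,cy)=(0.2535,-0.9673)
member 7 (3-5): L=1.9223, (cx,cy)=(0.9697,-0.2445)
member 8 (4-5): L=3.5774, (cx,cy)=(0.2317,0.9728)
member 9 (4-6): L=1.6040, (cx,cy)=(1.0000,0.0000)
member 10 (5-6): L=3.5653, (cx,cy)=(0.2174,-0.9761)
solve A·x = −loads:
  F[0-1] = -1173.4312 N (compression)
  F[0-2] = -882.4705 N (compression)
  F[1-2] = +1010.1016 N (tension)
  F[1-3] = -568.8040 N (compression)
  F[2-3] = -991.0803 N (compression)
  F[2-4] = -403.8189 N (compression)
  F[3-4] = +1472.8038 N (tension)
  F[3-5] = -1149.6720 N (compression)
  F[4-5] = -1464.5743 N (compression)
  F[4-6] = +308.8820 N (tension)
  F[5-6] = -1420.9580 N (compression)
  Rx@0 = +1145.2900 N
  Ry@0 = +1143.6200 N
  Ry@6 = +1386.9800 N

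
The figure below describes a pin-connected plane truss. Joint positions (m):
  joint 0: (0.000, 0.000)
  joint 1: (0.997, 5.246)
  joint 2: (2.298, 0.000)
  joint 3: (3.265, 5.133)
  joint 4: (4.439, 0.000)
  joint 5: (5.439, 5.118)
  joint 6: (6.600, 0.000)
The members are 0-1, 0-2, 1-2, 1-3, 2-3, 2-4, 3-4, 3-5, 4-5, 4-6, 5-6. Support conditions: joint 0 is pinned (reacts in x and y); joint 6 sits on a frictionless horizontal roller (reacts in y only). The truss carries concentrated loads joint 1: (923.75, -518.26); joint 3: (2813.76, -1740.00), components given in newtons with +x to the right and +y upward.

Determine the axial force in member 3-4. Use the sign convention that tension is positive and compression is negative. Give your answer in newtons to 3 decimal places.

N=7 nodes, M=11 members, R=3 reactions → 2N=14, M+R=14
member 0 (0-1): L=5.3399, (cx,cy)=(0.1867,0.9824)
member 1 (0-2): L=2.2980, (cx,cy)=(1.0000,0.0000)
member 2 (1-2): L=5.4049, (cx,cy)=(0.2407,-0.9706)
member 3 (1-3): L=2.2708, (cx,cy)=(0.9988,-0.0498)
member 4 (2-3): L=5.2233, (cx,cy)=(0.1851,0.9827)
member 5 (2-4): L=2.1410, (cx,cy)=(1.0000,0.0000)
member 6 (3-4): L=5.2655, (cx,cy)=(0.2230,-0.9748)
member 7 (3-5): L=2.1741, (cx,cy)=(1.0000,-0.0069)
member 8 (4-5): L=5.2148, (cx,cy)=(0.1918,0.9814)
member 9 (4-6): L=2.1610, (cx,cy)=(1.0000,0.0000)
member 10 (5-6): L=5.2480, (cx,cy)=(0.2212,-0.9752)
solve A·x = −loads:
  F[0-1] = +1632.0798 N (tension)
  F[0-2] = +3432.7882 N (tension)
  F[1-2] = -2181.0843 N (compression)
  F[1-3] = -94.1430 N (compression)
  F[2-3] = +2154.1941 N (tension)
  F[2-4] = +2508.9755 N (tension)
  F[3-4] = -3949.8313 N (compression)
  F[3-5] = -1628.3643 N (compression)
  F[4-5] = +3923.2152 N (tension)
  F[4-6] = +875.9994 N (tension)
  F[5-6] = -3959.7529 N (compression)
  Rx@0 = -3737.5100 N
  Ry@0 = -1603.3806 N
  Ry@6 = +3861.6406 N

-3949.831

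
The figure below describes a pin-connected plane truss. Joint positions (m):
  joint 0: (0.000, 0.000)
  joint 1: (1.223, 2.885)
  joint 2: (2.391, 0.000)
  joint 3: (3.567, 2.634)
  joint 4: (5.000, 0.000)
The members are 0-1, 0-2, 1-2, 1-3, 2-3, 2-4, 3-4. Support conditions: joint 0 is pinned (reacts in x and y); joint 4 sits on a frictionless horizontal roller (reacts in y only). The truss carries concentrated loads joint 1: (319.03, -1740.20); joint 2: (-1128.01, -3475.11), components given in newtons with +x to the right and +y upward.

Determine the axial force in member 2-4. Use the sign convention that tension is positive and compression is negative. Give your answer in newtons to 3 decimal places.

1235.802

N=5 nodes, M=7 members, R=3 reactions → 2N=10, M+R=10
member 0 (0-1): L=3.1335, (cx,cy)=(0.3903,0.9207)
member 1 (0-2): L=2.3910, (cx,cy)=(1.0000,0.0000)
member 2 (1-2): L=3.1125, (cx,cy)=(0.3753,-0.9269)
member 3 (1-3): L=2.3574, (cx,cy)=(0.9943,-0.1065)
member 4 (2-3): L=2.8846, (cx,cy)=(0.4077,0.9131)
member 5 (2-4): L=2.6090, (cx,cy)=(1.0000,0.0000)
member 6 (3-4): L=2.9986, (cx,cy)=(0.4779,-0.8784)
solve A·x = −loads:
  F[0-1] = -3197.3636 N (compression)
  F[0-2] = +438.9375 N (tension)
  F[1-2] = +1546.5424 N (tension)
  F[1-3] = -2159.5868 N (compression)
  F[2-3] = +2235.8328 N (tension)
  F[2-4] = +1235.8025 N (tension)
  F[3-4] = -2585.9350 N (compression)
  Rx@0 = +808.9800 N
  Ry@0 = +2943.7792 N
  Ry@4 = +2271.5308 N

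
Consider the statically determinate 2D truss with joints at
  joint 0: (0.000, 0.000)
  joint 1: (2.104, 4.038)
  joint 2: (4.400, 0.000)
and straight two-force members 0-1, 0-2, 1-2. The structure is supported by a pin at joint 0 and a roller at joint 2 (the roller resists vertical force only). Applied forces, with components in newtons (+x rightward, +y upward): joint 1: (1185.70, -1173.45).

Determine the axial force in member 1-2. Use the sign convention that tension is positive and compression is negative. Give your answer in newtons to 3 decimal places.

-1897.239

N=3 nodes, M=3 members, R=3 reactions → 2N=6, M+R=6
member 0 (0-1): L=4.5533, (cx,cy)=(0.4621,0.8868)
member 1 (0-2): L=4.4000, (cx,cy)=(1.0000,0.0000)
member 2 (1-2): L=4.6451, (cx,cy)=(0.4943,-0.8693)
solve A·x = −loads:
  F[0-1] = +536.5389 N (tension)
  F[0-2] = +937.7731 N (tension)
  F[1-2] = -1897.2389 N (compression)
  Rx@0 = -1185.7000 N
  Ry@0 = -475.8217 N
  Ry@2 = +1649.2717 N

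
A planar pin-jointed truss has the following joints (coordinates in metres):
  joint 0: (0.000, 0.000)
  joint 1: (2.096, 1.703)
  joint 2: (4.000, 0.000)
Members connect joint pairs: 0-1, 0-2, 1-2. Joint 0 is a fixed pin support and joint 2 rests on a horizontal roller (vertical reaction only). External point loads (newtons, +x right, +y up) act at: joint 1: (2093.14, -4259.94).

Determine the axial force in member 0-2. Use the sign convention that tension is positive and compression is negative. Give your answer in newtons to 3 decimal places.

N=3 nodes, M=3 members, R=3 reactions → 2N=6, M+R=6
member 0 (0-1): L=2.7006, (cx,cy)=(0.7761,0.6306)
member 1 (0-2): L=4.0000, (cx,cy)=(1.0000,0.0000)
member 2 (1-2): L=2.5545, (cx,cy)=(0.7454,-0.6667)
solve A·x = −loads:
  F[0-1] = -1802.3951 N (compression)
  F[0-2] = +3492.0041 N (tension)
  F[1-2] = -4685.0281 N (compression)
  Rx@0 = -2093.1400 N
  Ry@0 = +1136.5771 N
  Ry@2 = +3123.3629 N

3492.004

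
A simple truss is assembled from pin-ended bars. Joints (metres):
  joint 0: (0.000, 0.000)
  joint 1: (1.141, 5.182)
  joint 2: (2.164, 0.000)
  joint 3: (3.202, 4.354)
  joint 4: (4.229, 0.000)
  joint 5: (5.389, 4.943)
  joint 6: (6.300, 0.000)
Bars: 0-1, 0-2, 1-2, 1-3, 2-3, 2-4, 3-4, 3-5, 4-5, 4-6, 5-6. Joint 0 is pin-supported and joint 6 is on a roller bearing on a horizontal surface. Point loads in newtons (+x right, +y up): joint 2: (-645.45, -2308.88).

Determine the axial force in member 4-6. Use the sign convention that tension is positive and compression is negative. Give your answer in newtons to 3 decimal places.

N=7 nodes, M=11 members, R=3 reactions → 2N=14, M+R=14
member 0 (0-1): L=5.3061, (cx,cy)=(0.2150,0.9766)
member 1 (0-2): L=2.1640, (cx,cy)=(1.0000,0.0000)
member 2 (1-2): L=5.2820, (cx,cy)=(0.1937,-0.9811)
member 3 (1-3): L=2.2211, (cx,cy)=(0.9279,-0.3728)
member 4 (2-3): L=4.4760, (cx,cy)=(0.2319,0.9727)
member 5 (2-4): L=2.0650, (cx,cy)=(1.0000,0.0000)
member 6 (3-4): L=4.4735, (cx,cy)=(0.2296,-0.9733)
member 7 (3-5): L=2.2649, (cx,cy)=(0.9656,0.2601)
member 8 (4-5): L=5.0773, (cx,cy)=(0.2285,0.9736)
member 9 (4-6): L=2.0710, (cx,cy)=(1.0000,0.0000)
member 10 (5-6): L=5.0262, (cx,cy)=(0.1812,-0.9834)
solve A·x = −loads:
  F[0-1] = -1552.1073 N (compression)
  F[0-2] = -311.6936 N (compression)
  F[1-2] = +1826.5943 N (tension)
  F[1-3] = -740.9331 N (compression)
  F[2-3] = +531.3566 N (tension)
  F[2-4] = +564.3013 N (tension)
  F[3-4] = -912.9946 N (compression)
  F[3-5] = -367.3390 N (compression)
  F[4-5] = +912.7505 N (tension)
  F[4-6] = +146.1658 N (tension)
  F[5-6] = -806.4387 N (compression)
  Rx@0 = +645.4500 N
  Ry@0 = +1515.7980 N
  Ry@6 = +793.0820 N

146.166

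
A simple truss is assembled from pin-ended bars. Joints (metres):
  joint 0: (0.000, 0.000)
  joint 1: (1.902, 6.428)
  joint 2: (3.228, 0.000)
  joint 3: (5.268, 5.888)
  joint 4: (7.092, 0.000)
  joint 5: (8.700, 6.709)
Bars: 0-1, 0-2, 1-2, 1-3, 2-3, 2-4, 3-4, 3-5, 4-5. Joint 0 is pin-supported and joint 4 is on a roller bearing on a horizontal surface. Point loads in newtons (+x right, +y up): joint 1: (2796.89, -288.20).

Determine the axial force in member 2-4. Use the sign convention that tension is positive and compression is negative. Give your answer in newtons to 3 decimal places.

N=6 nodes, M=9 members, R=3 reactions → 2N=12, M+R=12
member 0 (0-1): L=6.7035, (cx,cy)=(0.2837,0.9589)
member 1 (0-2): L=3.2280, (cx,cy)=(1.0000,0.0000)
member 2 (1-2): L=6.5633, (cx,cy)=(0.2020,-0.9794)
member 3 (1-3): L=3.4090, (cx,cy)=(0.9874,-0.1584)
member 4 (2-3): L=6.2314, (cx,cy)=(0.3274,0.9449)
member 5 (2-4): L=3.8640, (cx,cy)=(1.0000,0.0000)
member 6 (3-4): L=6.1641, (cx,cy)=(0.2959,-0.9552)
member 7 (3-5): L=3.5288, (cx,cy)=(0.9726,0.2327)
member 8 (4-5): L=6.8990, (cx,cy)=(0.2331,0.9725)
solve A·x = −loads:
  F[0-1] = +2423.7258 N (tension)
  F[0-2] = +2109.1996 N (tension)
  F[1-2] = -2401.2907 N (compression)
  F[1-3] = -1644.8305 N (compression)
  F[2-3] = +2488.9276 N (tension)
  F[2-4] = +809.2509 N (tension)
  F[3-4] = -2734.7938 N (compression)
  F[3-5] = -0.0000 N (tension)
  F[4-5] = -0.0000 N (tension)
  Rx@0 = -2796.8900 N
  Ry@0 = -2324.1189 N
  Ry@4 = +2612.3189 N

809.251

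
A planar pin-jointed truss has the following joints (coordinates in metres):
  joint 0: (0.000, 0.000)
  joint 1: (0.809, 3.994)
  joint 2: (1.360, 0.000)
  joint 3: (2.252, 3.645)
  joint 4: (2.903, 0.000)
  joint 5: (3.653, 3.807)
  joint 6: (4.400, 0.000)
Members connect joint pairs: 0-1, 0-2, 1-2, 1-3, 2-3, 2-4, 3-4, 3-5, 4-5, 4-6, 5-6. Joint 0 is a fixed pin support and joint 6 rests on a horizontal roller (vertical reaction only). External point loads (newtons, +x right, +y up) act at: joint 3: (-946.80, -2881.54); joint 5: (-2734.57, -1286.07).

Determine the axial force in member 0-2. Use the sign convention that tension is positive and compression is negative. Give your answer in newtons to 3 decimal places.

N=7 nodes, M=11 members, R=3 reactions → 2N=14, M+R=14
member 0 (0-1): L=4.0751, (cx,cy)=(0.1985,0.9801)
member 1 (0-2): L=1.3600, (cx,cy)=(1.0000,0.0000)
member 2 (1-2): L=4.0318, (cx,cy)=(0.1367,-0.9906)
member 3 (1-3): L=1.4846, (cx,cy)=(0.9720,-0.2351)
member 4 (2-3): L=3.7526, (cx,cy)=(0.2377,0.9713)
member 5 (2-4): L=1.5430, (cx,cy)=(1.0000,0.0000)
member 6 (3-4): L=3.7027, (cx,cy)=(0.1758,-0.9844)
member 7 (3-5): L=1.4103, (cx,cy)=(0.9934,0.1149)
member 8 (4-5): L=3.8802, (cx,cy)=(0.1933,0.9811)
member 9 (4-6): L=1.4970, (cx,cy)=(1.0000,0.0000)
member 10 (5-6): L=3.8796, (cx,cy)=(0.1925,-0.9813)
solve A·x = −loads:
  F[0-1] = -4872.3956 N (compression)
  F[0-2] = -2714.0909 N (compression)
  F[1-2] = +5231.3542 N (tension)
  F[1-3] = -1730.7106 N (compression)
  F[2-3] = -5335.1917 N (compression)
  F[2-4] = -730.9613 N (compression)
  F[3-4] = +1654.3340 N (tension)
  F[3-5] = -2309.7599 N (compression)
  F[4-5] = -1659.8661 N (compression)
  F[4-6] = -119.2624 N (compression)
  F[5-6] = +619.3975 N (tension)
  Rx@0 = +3681.3700 N
  Ry@0 = +4775.4173 N
  Ry@6 = -607.8073 N

-2714.091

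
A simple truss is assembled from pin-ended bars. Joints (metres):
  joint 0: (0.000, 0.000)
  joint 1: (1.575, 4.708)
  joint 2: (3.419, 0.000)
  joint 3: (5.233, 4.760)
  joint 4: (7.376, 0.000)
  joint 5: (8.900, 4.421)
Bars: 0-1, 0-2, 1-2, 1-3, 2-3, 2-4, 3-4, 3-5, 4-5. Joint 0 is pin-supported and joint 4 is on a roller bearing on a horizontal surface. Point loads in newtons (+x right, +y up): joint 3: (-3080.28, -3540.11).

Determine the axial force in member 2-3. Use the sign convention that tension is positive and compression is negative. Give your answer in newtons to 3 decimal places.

N=6 nodes, M=9 members, R=3 reactions → 2N=12, M+R=12
member 0 (0-1): L=4.9645, (cx,cy)=(0.3173,0.9483)
member 1 (0-2): L=3.4190, (cx,cy)=(1.0000,0.0000)
member 2 (1-2): L=5.0562, (cx,cy)=(0.3647,-0.9311)
member 3 (1-3): L=3.6584, (cx,cy)=(0.9999,0.0142)
member 4 (2-3): L=5.0939, (cx,cy)=(0.3561,0.9344)
member 5 (2-4): L=3.9570, (cx,cy)=(1.0000,0.0000)
member 6 (3-4): L=5.2202, (cx,cy)=(0.4105,-0.9118)
member 7 (3-5): L=3.6826, (cx,cy)=(0.9958,-0.0921)
member 8 (4-5): L=4.6763, (cx,cy)=(0.3259,0.9454)
solve A·x = −loads:
  F[0-1] = -3180.6607 N (compression)
  F[0-2] = -2071.1999 N (compression)
  F[1-2] = +3206.2065 N (tension)
  F[1-3] = -2178.5961 N (compression)
  F[2-3] = -3194.8213 N (compression)
  F[2-4] = +235.8026 N (tension)
  F[3-4] = -574.3942 N (compression)
  F[3-5] = -0.0000 N (tension)
  F[4-5] = +0.0000 N (tension)
  Rx@0 = +3080.2800 N
  Ry@0 = +3016.3488 N
  Ry@4 = +523.7612 N

-3194.821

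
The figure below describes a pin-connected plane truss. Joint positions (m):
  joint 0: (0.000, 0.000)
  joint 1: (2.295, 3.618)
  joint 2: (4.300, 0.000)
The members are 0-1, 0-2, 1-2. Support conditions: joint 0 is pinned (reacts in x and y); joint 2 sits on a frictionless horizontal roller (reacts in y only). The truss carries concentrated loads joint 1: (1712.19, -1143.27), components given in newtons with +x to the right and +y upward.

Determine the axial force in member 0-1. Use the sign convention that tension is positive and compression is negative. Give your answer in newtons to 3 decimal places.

N=3 nodes, M=3 members, R=3 reactions → 2N=6, M+R=6
member 0 (0-1): L=4.2845, (cx,cy)=(0.5357,0.8444)
member 1 (0-2): L=4.3000, (cx,cy)=(1.0000,0.0000)
member 2 (1-2): L=4.1364, (cx,cy)=(0.4847,-0.8747)
solve A·x = −loads:
  F[0-1] = +1074.7322 N (tension)
  F[0-2] = +1136.5079 N (tension)
  F[1-2] = -2344.6739 N (compression)
  Rx@0 = -1712.1900 N
  Ry@0 = -907.5458 N
  Ry@2 = +2050.8158 N

1074.732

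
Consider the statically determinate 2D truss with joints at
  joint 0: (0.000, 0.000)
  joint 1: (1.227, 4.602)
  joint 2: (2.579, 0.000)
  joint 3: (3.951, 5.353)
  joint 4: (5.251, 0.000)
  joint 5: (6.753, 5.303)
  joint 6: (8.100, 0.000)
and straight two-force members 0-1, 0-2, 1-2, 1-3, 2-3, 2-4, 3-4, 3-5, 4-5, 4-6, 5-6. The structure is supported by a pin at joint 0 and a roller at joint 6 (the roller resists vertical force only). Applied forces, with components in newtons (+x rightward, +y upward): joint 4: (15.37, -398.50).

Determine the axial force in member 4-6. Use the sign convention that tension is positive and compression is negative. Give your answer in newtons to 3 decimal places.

65.619

N=7 nodes, M=11 members, R=3 reactions → 2N=14, M+R=14
member 0 (0-1): L=4.7628, (cx,cy)=(0.2576,0.9662)
member 1 (0-2): L=2.5790, (cx,cy)=(1.0000,0.0000)
member 2 (1-2): L=4.7965, (cx,cy)=(0.2819,-0.9595)
member 3 (1-3): L=2.8256, (cx,cy)=(0.9640,0.2658)
member 4 (2-3): L=5.5260, (cx,cy)=(0.2483,0.9687)
member 5 (2-4): L=2.6720, (cx,cy)=(1.0000,0.0000)
member 6 (3-4): L=5.5086, (cx,cy)=(0.2360,-0.9718)
member 7 (3-5): L=2.8024, (cx,cy)=(0.9998,-0.0178)
member 8 (4-5): L=5.5116, (cx,cy)=(0.2725,0.9622)
member 9 (4-6): L=2.8490, (cx,cy)=(1.0000,0.0000)
member 10 (5-6): L=5.4714, (cx,cy)=(0.2462,-0.9692)
solve A·x = −loads:
  F[0-1] = -145.0602 N (compression)
  F[0-2] = +52.7409 N (tension)
  F[1-2] = +125.2076 N (tension)
  F[1-3] = -75.3745 N (compression)
  F[2-3] = -124.0137 N (compression)
  F[2-4] = +118.8236 N (tension)
  F[3-4] = +146.7736 N (tension)
  F[3-5] = -138.1134 N (compression)
  F[4-5] = +265.9375 N (tension)
  F[4-6] = +65.6193 N (tension)
  F[5-6] = -266.5399 N (compression)
  Rx@0 = -15.3700 N
  Ry@0 = +140.1638 N
  Ry@6 = +258.3362 N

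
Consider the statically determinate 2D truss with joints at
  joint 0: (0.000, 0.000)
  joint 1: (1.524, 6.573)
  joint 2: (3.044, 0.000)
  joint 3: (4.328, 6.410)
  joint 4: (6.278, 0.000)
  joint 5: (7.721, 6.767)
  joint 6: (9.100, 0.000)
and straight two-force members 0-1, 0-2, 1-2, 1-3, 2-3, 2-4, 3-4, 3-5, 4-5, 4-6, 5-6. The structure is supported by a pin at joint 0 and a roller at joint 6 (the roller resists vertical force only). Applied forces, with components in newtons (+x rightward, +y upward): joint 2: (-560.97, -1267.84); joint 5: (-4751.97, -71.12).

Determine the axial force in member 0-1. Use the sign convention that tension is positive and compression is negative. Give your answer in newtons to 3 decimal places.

-4504.615

N=7 nodes, M=11 members, R=3 reactions → 2N=14, M+R=14
member 0 (0-1): L=6.7474, (cx,cy)=(0.2259,0.9742)
member 1 (0-2): L=3.0440, (cx,cy)=(1.0000,0.0000)
member 2 (1-2): L=6.7465, (cx,cy)=(0.2253,-0.9743)
member 3 (1-3): L=2.8087, (cx,cy)=(0.9983,-0.0580)
member 4 (2-3): L=6.5373, (cx,cy)=(0.1964,0.9805)
member 5 (2-4): L=3.2340, (cx,cy)=(1.0000,0.0000)
member 6 (3-4): L=6.7000, (cx,cy)=(0.2910,-0.9567)
member 7 (3-5): L=3.4117, (cx,cy)=(0.9945,0.1046)
member 8 (4-5): L=6.9191, (cx,cy)=(0.2086,0.9780)
member 9 (4-6): L=2.8220, (cx,cy)=(1.0000,0.0000)
member 10 (5-6): L=6.9061, (cx,cy)=(0.1997,-0.9799)
solve A·x = −loads:
  F[0-1] = -4504.6148 N (compression)
  F[0-2] = -4295.5006 N (compression)
  F[1-2] = +4626.9169 N (tension)
  F[1-3] = -2063.3767 N (compression)
  F[2-3] = -3304.4780 N (compression)
  F[2-4] = -2043.0373 N (compression)
  F[3-4] = +2871.7208 N (tension)
  F[3-5] = -3564.2934 N (compression)
  F[4-5] = -2809.1741 N (compression)
  F[4-6] = -621.3851 N (compression)
  F[5-6] = +3111.9181 N (tension)
  Rx@0 = +5312.9400 N
  Ry@0 = +4388.2082 N
  Ry@6 = -3049.2482 N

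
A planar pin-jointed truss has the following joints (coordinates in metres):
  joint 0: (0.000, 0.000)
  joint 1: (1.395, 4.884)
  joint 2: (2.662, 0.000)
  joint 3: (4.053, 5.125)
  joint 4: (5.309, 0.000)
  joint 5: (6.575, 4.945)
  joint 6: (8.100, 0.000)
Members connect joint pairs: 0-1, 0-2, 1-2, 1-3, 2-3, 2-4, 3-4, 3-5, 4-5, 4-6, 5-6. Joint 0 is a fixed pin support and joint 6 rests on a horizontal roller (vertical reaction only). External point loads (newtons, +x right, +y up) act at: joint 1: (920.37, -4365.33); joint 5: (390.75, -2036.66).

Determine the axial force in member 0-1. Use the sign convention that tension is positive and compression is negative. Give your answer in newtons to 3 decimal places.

-3331.581

N=7 nodes, M=11 members, R=3 reactions → 2N=14, M+R=14
member 0 (0-1): L=5.0793, (cx,cy)=(0.2746,0.9615)
member 1 (0-2): L=2.6620, (cx,cy)=(1.0000,0.0000)
member 2 (1-2): L=5.0457, (cx,cy)=(0.2511,-0.9680)
member 3 (1-3): L=2.6689, (cx,cy)=(0.9959,0.0903)
member 4 (2-3): L=5.3104, (cx,cy)=(0.2619,0.9651)
member 5 (2-4): L=2.6470, (cx,cy)=(1.0000,0.0000)
member 6 (3-4): L=5.2767, (cx,cy)=(0.2380,-0.9713)
member 7 (3-5): L=2.5284, (cx,cy)=(0.9975,-0.0712)
member 8 (4-5): L=5.1045, (cx,cy)=(0.2480,0.9688)
member 9 (4-6): L=2.7910, (cx,cy)=(1.0000,0.0000)
member 10 (5-6): L=5.1748, (cx,cy)=(0.2947,-0.9556)
solve A·x = −loads:
  F[0-1] = -3331.5808 N (compression)
  F[0-2] = +2226.1157 N (tension)
  F[1-2] = -1340.7052 N (compression)
  F[1-3] = -1504.8536 N (compression)
  F[2-3] = +1344.6988 N (tension)
  F[2-4] = +1537.2280 N (tension)
  F[3-4] = -1131.7923 N (compression)
  F[3-5] = -879.3093 N (compression)
  F[4-5] = +1134.7158 N (tension)
  F[4-6] = +986.3993 N (tension)
  F[5-6] = -3347.1661 N (compression)
  Rx@0 = -1311.1200 N
  Ry@0 = +3203.4689 N
  Ry@6 = +3198.5211 N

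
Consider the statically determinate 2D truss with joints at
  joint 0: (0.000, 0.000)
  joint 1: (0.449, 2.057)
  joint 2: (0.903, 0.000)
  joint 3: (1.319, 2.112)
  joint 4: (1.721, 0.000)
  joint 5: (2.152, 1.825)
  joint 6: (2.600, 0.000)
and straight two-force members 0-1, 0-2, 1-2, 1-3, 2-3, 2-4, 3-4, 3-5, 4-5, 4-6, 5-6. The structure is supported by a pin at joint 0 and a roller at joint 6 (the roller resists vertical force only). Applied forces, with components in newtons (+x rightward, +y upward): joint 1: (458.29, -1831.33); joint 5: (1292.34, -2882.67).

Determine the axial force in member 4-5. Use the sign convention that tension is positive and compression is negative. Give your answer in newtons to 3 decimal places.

1138.882

N=7 nodes, M=11 members, R=3 reactions → 2N=14, M+R=14
member 0 (0-1): L=2.1054, (cx,cy)=(0.2133,0.9770)
member 1 (0-2): L=0.9030, (cx,cy)=(1.0000,0.0000)
member 2 (1-2): L=2.1065, (cx,cy)=(0.2155,-0.9765)
member 3 (1-3): L=0.8717, (cx,cy)=(0.9980,0.0631)
member 4 (2-3): L=2.1526, (cx,cy)=(0.1933,0.9811)
member 5 (2-4): L=0.8180, (cx,cy)=(1.0000,0.0000)
member 6 (3-4): L=2.1499, (cx,cy)=(0.1870,-0.9824)
member 7 (3-5): L=0.8811, (cx,cy)=(0.9455,-0.3257)
member 8 (4-5): L=1.8752, (cx,cy)=(0.2298,0.9732)
member 9 (4-6): L=0.8790, (cx,cy)=(1.0000,0.0000)
member 10 (5-6): L=1.8792, (cx,cy)=(0.2384,-0.9712)
solve A·x = −loads:
  F[0-1] = -759.5512 N (compression)
  F[0-2] = +1912.6102 N (tension)
  F[1-2] = -1139.7201 N (compression)
  F[1-3] = -375.3824 N (compression)
  F[2-3] = +1134.3192 N (tension)
  F[2-4] = +1447.7599 N (tension)
  F[3-4] = -1128.2911 N (compression)
  F[3-5] = +58.7571 N (tension)
  F[4-5] = +1138.8816 N (tension)
  F[4-6] = +975.0251 N (tension)
  F[5-6] = -4089.8453 N (compression)
  Rx@0 = -1750.6300 N
  Ry@0 = +742.0784 N
  Ry@6 = +3971.9216 N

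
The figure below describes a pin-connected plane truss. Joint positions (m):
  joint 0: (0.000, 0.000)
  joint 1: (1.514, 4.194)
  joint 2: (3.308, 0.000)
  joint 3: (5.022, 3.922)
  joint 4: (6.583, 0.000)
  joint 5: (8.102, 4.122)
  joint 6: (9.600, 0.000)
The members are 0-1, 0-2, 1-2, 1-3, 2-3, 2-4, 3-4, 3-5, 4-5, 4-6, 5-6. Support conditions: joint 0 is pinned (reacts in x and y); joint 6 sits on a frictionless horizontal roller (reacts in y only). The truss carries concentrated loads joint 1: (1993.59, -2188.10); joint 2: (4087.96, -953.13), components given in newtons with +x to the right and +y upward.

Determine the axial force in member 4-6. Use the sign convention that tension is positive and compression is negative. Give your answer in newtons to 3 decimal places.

561.283

N=7 nodes, M=11 members, R=3 reactions → 2N=14, M+R=14
member 0 (0-1): L=4.4589, (cx,cy)=(0.3395,0.9406)
member 1 (0-2): L=3.3080, (cx,cy)=(1.0000,0.0000)
member 2 (1-2): L=4.5616, (cx,cy)=(0.3933,-0.9194)
member 3 (1-3): L=3.5185, (cx,cy)=(0.9970,-0.0773)
member 4 (2-3): L=4.2802, (cx,cy)=(0.4005,0.9163)
member 5 (2-4): L=3.2750, (cx,cy)=(1.0000,0.0000)
member 6 (3-4): L=4.2212, (cx,cy)=(0.3698,-0.9291)
member 7 (3-5): L=3.0865, (cx,cy)=(0.9979,0.0648)
member 8 (4-5): L=4.3930, (cx,cy)=(0.3458,0.9383)
member 9 (4-6): L=3.0170, (cx,cy)=(1.0000,0.0000)
member 10 (5-6): L=4.3858, (cx,cy)=(0.3416,-0.9399)
solve A·x = −loads:
  F[0-1] = -1697.6223 N (compression)
  F[0-2] = +6657.9696 N (tension)
  F[1-2] = -441.0540 N (compression)
  F[1-3] = -2403.7433 N (compression)
  F[2-3] = +1482.7192 N (tension)
  F[2-4] = +1802.7935 N (tension)
  F[3-4] = -1743.2424 N (compression)
  F[3-5] = -1160.5864 N (compression)
  F[4-5] = +1726.1439 N (tension)
  F[4-6] = +561.2826 N (tension)
  F[5-6] = -1643.2915 N (compression)
  Rx@0 = -6081.5500 N
  Ry@0 = +1596.7661 N
  Ry@6 = +1544.4639 N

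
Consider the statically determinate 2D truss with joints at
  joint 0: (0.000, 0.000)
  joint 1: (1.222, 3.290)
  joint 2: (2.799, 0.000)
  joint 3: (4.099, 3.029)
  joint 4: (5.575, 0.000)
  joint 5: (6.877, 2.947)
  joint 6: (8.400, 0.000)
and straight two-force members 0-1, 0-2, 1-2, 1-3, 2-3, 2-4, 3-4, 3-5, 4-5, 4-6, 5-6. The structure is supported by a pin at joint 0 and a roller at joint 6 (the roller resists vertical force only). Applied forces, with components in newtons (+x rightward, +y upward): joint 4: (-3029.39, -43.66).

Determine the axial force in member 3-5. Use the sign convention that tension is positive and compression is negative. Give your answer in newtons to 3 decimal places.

N=7 nodes, M=11 members, R=3 reactions → 2N=14, M+R=14
member 0 (0-1): L=3.5096, (cx,cy)=(0.3482,0.9374)
member 1 (0-2): L=2.7990, (cx,cy)=(1.0000,0.0000)
member 2 (1-2): L=3.6484, (cx,cy)=(0.4322,-0.9018)
member 3 (1-3): L=2.8888, (cx,cy)=(0.9959,-0.0903)
member 4 (2-3): L=3.2962, (cx,cy)=(0.3944,0.9189)
member 5 (2-4): L=2.7760, (cx,cy)=(1.0000,0.0000)
member 6 (3-4): L=3.3695, (cx,cy)=(0.4380,-0.8990)
member 7 (3-5): L=2.7792, (cx,cy)=(0.9996,-0.0295)
member 8 (4-5): L=3.2218, (cx,cy)=(0.4041,0.9147)
member 9 (4-6): L=2.8250, (cx,cy)=(1.0000,0.0000)
member 10 (5-6): L=3.3173, (cx,cy)=(0.4591,-0.8884)
solve A·x = −loads:
  F[0-1] = -15.6634 N (compression)
  F[0-2] = -3023.9362 N (compression)
  F[1-2] = +17.5968 N (tension)
  F[1-3] = -13.1135 N (compression)
  F[2-3] = -17.2678 N (compression)
  F[2-4] = -3009.5198 N (compression)
  F[3-4] = +17.2341 N (tension)
  F[3-5] = -27.4315 N (compression)
  F[4-5] = +30.7939 N (tension)
  F[4-6] = +14.9751 N (tension)
  F[5-6] = -32.6175 N (compression)
  Rx@0 = +3029.3900 N
  Ry@0 = +14.6833 N
  Ry@6 = +28.9767 N

-27.432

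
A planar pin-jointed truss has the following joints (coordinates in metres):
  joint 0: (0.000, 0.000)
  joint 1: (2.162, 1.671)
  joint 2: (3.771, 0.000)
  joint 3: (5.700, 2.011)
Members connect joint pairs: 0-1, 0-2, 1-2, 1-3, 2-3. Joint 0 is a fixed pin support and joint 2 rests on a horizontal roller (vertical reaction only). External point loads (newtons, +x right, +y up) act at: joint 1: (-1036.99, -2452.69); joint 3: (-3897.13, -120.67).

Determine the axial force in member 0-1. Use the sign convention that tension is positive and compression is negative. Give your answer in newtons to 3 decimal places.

N=4 nodes, M=5 members, R=3 reactions → 2N=8, M+R=8
member 0 (0-1): L=2.7325, (cx,cy)=(0.7912,0.6115)
member 1 (0-2): L=3.7710, (cx,cy)=(1.0000,0.0000)
member 2 (1-2): L=2.3197, (cx,cy)=(0.6936,-0.7203)
member 3 (1-3): L=3.5543, (cx,cy)=(0.9954,0.0957)
member 4 (2-3): L=2.7866, (cx,cy)=(0.6922,0.7217)
solve A·x = −loads:
  F[0-1] = -5760.2203 N (compression)
  F[0-2] = -376.5150 N (compression)
  F[1-2] = +929.5204 N (tension)
  F[1-3] = -4184.5355 N (compression)
  F[2-3] = +387.4608 N (tension)
  Rx@0 = +4934.1200 N
  Ry@0 = +3522.5522 N
  Ry@2 = -949.1922 N

-5760.220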